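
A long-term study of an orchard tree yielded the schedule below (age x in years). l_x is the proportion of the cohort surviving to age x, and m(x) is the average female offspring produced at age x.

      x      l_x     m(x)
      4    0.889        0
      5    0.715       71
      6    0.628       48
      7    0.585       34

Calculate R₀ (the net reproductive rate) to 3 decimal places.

100.799

R₀ = Σ l_x m(x):
  age 4: 0.889 × 0 = 0.0000
  age 5: 0.715 × 71 = 50.7650
  age 6: 0.628 × 48 = 30.1440
  age 7: 0.585 × 34 = 19.8900
R₀ = 0.0000 + 50.7650 + 30.1440 + 19.8900 = 100.7990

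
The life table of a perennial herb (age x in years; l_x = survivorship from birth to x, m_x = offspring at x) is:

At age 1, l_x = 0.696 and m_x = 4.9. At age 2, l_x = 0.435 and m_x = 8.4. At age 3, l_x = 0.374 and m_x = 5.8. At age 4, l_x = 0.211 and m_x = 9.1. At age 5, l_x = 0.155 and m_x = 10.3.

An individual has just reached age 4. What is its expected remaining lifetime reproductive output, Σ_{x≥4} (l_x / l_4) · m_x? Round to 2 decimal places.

16.67

l_4 = 0.211. Conditional survival from age 4 to x is l_x / l_4.
  x=4: (0.211/0.211) × 9.1 = 9.1000
  x=5: (0.155/0.211) × 10.3 = 7.5664
Sum = 9.1000 + 7.5664 = 16.6664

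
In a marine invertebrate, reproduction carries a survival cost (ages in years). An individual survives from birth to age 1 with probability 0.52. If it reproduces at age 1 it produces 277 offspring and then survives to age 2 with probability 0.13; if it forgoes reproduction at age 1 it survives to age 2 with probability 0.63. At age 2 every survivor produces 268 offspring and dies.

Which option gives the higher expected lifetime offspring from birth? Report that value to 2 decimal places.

162.16

breed at age 1: R₀ = 0.52 × (277 + 0.13 × 268) = 0.52 × 311.8400 = 162.1568
delay to age 2: R₀ = 0.52 × (0.63 × 268) = 0.52 × 168.8400 = 87.7968
Higher: breed at age 1 (162.1568).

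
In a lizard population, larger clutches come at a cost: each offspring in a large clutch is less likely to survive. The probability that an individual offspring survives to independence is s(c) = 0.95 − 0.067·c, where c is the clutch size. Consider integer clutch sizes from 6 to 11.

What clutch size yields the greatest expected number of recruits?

Expected recruits = c × s(c):
  c=6: 6 × 0.548 = 3.288
  c=7: 7 × 0.481 = 3.367
  c=8: 8 × 0.414 = 3.312
  c=9: 9 × 0.347 = 3.123
  c=10: 10 × 0.280 = 2.800
  c=11: 11 × 0.213 = 2.343
Maximum at c = 7 (3.367 recruits).

7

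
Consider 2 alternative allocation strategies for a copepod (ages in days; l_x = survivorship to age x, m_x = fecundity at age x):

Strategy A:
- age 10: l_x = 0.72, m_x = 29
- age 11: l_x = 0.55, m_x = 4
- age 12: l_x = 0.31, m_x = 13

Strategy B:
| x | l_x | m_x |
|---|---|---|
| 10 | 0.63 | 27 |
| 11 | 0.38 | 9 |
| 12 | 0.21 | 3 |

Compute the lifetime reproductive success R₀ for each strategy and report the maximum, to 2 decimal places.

Strategy A: R₀ = 0.72×29 + 0.55×4 + 0.31×13 = 27.1100
Strategy B: R₀ = 0.63×27 + 0.38×9 + 0.21×3 = 21.0600
Highest R₀: strategy A with 27.1100.

27.11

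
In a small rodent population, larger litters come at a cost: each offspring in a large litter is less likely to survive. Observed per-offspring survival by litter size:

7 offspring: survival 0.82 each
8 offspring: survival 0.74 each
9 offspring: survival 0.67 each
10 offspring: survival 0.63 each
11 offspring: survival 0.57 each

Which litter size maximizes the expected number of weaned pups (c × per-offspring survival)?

Expected weaned pups = c × s(c):
  c=7: 7 × 0.82 = 5.740
  c=8: 8 × 0.74 = 5.920
  c=9: 9 × 0.67 = 6.030
  c=10: 10 × 0.63 = 6.300
  c=11: 11 × 0.57 = 6.270
Maximum at c = 10 (6.300 weaned pups).

10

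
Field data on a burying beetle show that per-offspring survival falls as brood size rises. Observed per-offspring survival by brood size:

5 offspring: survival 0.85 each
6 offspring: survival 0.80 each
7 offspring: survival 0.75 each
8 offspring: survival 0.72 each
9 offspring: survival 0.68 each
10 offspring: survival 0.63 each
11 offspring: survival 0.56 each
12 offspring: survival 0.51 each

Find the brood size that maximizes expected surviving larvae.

Expected surviving larvae = c × s(c):
  c=5: 5 × 0.85 = 4.250
  c=6: 6 × 0.80 = 4.800
  c=7: 7 × 0.75 = 5.250
  c=8: 8 × 0.72 = 5.760
  c=9: 9 × 0.68 = 6.120
  c=10: 10 × 0.63 = 6.300
  c=11: 11 × 0.56 = 6.160
  c=12: 12 × 0.51 = 6.120
Maximum at c = 10 (6.300 surviving larvae).

10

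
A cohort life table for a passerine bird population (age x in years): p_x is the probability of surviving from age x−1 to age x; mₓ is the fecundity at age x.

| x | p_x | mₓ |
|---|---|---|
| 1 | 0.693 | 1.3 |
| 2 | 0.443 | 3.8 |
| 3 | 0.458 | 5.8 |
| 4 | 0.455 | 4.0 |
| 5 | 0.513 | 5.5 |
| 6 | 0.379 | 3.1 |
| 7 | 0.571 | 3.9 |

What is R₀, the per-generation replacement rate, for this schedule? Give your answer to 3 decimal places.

3.386

Survivorship from birth: l_x = p_1·p_2·…·p_x.
  l_1 = 0.69300
  l_2 = 0.30700
  l_3 = 0.14061
  l_4 = 0.06398
  l_5 = 0.03282
  l_6 = 0.01244
  l_7 = 0.00710
R₀ = Σ l_x mₓ:
  age 1: 0.69300 × 1.3 = 0.9009
  age 2: 0.30700 × 3.8 = 1.1666
  age 3: 0.14061 × 5.8 = 0.8155
  age 4: 0.06398 × 4.0 = 0.2559
  age 5: 0.03282 × 5.5 = 0.1805
  age 6: 0.01244 × 3.1 = 0.0386
  age 7: 0.00710 × 3.9 = 0.0277
R₀ = 0.9009 + 1.1666 + 0.8155 + 0.2559 + 0.1805 + 0.0386 + 0.0277 = 3.3857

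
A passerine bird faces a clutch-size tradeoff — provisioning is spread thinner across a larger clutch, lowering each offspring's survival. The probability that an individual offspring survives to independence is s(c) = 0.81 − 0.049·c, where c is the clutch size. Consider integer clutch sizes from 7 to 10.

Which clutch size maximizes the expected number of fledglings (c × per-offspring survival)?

Expected fledglings = c × s(c):
  c=7: 7 × 0.467 = 3.269
  c=8: 8 × 0.418 = 3.344
  c=9: 9 × 0.369 = 3.321
  c=10: 10 × 0.320 = 3.200
Maximum at c = 8 (3.344 fledglings).

8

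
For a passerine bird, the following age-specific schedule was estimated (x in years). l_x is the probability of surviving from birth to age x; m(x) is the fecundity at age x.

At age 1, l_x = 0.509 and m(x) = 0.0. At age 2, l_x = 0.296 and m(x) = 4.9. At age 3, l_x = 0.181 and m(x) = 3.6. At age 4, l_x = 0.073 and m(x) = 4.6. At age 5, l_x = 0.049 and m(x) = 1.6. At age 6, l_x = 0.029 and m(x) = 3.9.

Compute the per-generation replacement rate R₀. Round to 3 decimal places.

R₀ = Σ l_x m(x):
  age 1: 0.509 × 0.0 = 0.0000
  age 2: 0.296 × 4.9 = 1.4504
  age 3: 0.181 × 3.6 = 0.6516
  age 4: 0.073 × 4.6 = 0.3358
  age 5: 0.049 × 1.6 = 0.0784
  age 6: 0.029 × 3.9 = 0.1131
R₀ = 0.0000 + 1.4504 + 0.6516 + 0.3358 + 0.0784 + 0.1131 = 2.6293

2.629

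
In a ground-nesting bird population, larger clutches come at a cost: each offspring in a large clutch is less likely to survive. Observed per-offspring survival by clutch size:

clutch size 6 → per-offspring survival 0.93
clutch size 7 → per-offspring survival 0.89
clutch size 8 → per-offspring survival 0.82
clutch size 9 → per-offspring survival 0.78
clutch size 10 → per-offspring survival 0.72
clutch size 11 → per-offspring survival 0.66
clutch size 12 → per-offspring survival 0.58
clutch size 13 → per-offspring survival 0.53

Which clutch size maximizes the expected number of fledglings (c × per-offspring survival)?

11

Expected fledglings = c × s(c):
  c=6: 6 × 0.93 = 5.580
  c=7: 7 × 0.89 = 6.230
  c=8: 8 × 0.82 = 6.560
  c=9: 9 × 0.78 = 7.020
  c=10: 10 × 0.72 = 7.200
  c=11: 11 × 0.66 = 7.260
  c=12: 12 × 0.58 = 6.960
  c=13: 13 × 0.53 = 6.890
Maximum at c = 11 (7.260 fledglings).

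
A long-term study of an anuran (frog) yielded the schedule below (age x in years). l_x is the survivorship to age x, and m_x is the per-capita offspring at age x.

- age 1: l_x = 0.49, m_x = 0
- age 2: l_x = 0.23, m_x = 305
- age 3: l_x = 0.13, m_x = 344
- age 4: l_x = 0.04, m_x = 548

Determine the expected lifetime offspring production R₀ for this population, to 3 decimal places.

R₀ = Σ l_x m_x:
  age 1: 0.49 × 0 = 0.0000
  age 2: 0.23 × 305 = 70.1500
  age 3: 0.13 × 344 = 44.7200
  age 4: 0.04 × 548 = 21.9200
R₀ = 0.0000 + 70.1500 + 44.7200 + 21.9200 = 136.7900

136.790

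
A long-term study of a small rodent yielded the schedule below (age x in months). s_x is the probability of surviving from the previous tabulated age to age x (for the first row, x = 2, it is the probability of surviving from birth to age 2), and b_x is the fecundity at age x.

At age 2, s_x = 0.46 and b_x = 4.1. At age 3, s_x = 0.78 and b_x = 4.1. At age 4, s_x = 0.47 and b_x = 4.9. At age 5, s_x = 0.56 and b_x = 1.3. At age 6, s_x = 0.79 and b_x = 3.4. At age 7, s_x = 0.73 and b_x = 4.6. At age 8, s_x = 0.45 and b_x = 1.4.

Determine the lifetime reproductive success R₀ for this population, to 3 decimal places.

4.845

Survivorship from birth: l_x = s_2·s_3·…·s_x.
  l_2 = 0.46000
  l_3 = 0.35880
  l_4 = 0.16864
  l_5 = 0.09444
  l_6 = 0.07460
  l_7 = 0.05446
  l_8 = 0.02451
R₀ = Σ l_x b_x:
  age 2: 0.46000 × 4.1 = 1.8860
  age 3: 0.35880 × 4.1 = 1.4711
  age 4: 0.16864 × 4.9 = 0.8263
  age 5: 0.09444 × 1.3 = 0.1228
  age 6: 0.07460 × 3.4 = 0.2536
  age 7: 0.05446 × 4.6 = 0.2505
  age 8: 0.02451 × 1.4 = 0.0343
R₀ = 1.8860 + 1.4711 + 0.8263 + 0.1228 + 0.2536 + 0.2505 + 0.0343 = 4.8447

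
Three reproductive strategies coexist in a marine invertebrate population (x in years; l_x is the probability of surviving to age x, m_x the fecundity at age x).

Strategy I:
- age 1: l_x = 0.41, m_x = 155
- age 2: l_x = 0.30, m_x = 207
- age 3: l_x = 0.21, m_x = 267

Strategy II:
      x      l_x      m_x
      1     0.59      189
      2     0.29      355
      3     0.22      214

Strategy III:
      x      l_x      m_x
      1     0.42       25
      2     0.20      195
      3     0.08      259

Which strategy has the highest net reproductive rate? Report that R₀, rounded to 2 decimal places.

261.54

Strategy I: R₀ = 0.41×155 + 0.30×207 + 0.21×267 = 181.7200
Strategy II: R₀ = 0.59×189 + 0.29×355 + 0.22×214 = 261.5400
Strategy III: R₀ = 0.42×25 + 0.20×195 + 0.08×259 = 70.2200
Highest R₀: strategy II with 261.5400.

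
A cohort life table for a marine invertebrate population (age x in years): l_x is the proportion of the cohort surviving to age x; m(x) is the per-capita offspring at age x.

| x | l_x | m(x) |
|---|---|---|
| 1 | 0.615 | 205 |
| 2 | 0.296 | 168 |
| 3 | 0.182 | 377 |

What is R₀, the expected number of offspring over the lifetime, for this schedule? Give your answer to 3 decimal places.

244.417

R₀ = Σ l_x m(x):
  age 1: 0.615 × 205 = 126.0750
  age 2: 0.296 × 168 = 49.7280
  age 3: 0.182 × 377 = 68.6140
R₀ = 126.0750 + 49.7280 + 68.6140 = 244.4170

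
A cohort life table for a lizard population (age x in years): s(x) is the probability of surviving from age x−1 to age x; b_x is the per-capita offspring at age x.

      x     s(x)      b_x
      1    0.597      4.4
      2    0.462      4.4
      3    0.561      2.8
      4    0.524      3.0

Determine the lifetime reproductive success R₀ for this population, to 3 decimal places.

4.517

Survivorship from birth: l_x = s_1·s_2·…·s_x.
  l_1 = 0.59700
  l_2 = 0.27581
  l_3 = 0.15473
  l_4 = 0.08108
R₀ = Σ l_x b_x:
  age 1: 0.59700 × 4.4 = 2.6268
  age 2: 0.27581 × 4.4 = 1.2136
  age 3: 0.15473 × 2.8 = 0.4332
  age 4: 0.08108 × 3.0 = 0.2432
R₀ = 2.6268 + 1.2136 + 0.4332 + 0.2432 = 4.5168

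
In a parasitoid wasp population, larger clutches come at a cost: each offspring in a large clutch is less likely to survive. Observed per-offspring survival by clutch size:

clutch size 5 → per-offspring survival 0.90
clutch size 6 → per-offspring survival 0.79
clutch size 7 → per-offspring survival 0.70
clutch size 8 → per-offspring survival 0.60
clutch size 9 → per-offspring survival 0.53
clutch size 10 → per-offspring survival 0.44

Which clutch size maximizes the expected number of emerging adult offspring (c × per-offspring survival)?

Expected emerging adult offspring = c × s(c):
  c=5: 5 × 0.90 = 4.500
  c=6: 6 × 0.79 = 4.740
  c=7: 7 × 0.70 = 4.900
  c=8: 8 × 0.60 = 4.800
  c=9: 9 × 0.53 = 4.770
  c=10: 10 × 0.44 = 4.400
Maximum at c = 7 (4.900 emerging adult offspring).

7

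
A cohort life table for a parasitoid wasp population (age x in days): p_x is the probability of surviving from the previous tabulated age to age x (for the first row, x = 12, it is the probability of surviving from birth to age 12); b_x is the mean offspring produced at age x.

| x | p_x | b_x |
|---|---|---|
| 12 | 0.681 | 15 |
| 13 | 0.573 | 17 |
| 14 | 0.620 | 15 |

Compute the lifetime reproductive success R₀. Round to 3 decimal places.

Survivorship from birth: l_x = p_12·p_13·…·p_x.
  l_12 = 0.68100
  l_13 = 0.39021
  l_14 = 0.24193
R₀ = Σ l_x b_x:
  age 12: 0.68100 × 15 = 10.2150
  age 13: 0.39021 × 17 = 6.6336
  age 14: 0.24193 × 15 = 3.6290
R₀ = 10.2150 + 6.6336 + 3.6290 = 20.4775

20.478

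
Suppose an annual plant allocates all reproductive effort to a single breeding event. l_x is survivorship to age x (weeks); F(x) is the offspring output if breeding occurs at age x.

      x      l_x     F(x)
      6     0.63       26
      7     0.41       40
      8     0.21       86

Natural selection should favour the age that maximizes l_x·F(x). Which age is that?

8

Expected offspring if breeding at age x = l_x × F(x):
  age 6: 0.63 × 26 = 16.380
  age 7: 0.41 × 40 = 16.400
  age 8: 0.21 × 86 = 18.060
Maximum at age 8 (18.060).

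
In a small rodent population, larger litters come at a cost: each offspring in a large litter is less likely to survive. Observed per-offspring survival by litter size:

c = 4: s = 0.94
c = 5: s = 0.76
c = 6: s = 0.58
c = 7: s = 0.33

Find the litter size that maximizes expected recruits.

5

Expected recruits = c × s(c):
  c=4: 4 × 0.94 = 3.760
  c=5: 5 × 0.76 = 3.800
  c=6: 6 × 0.58 = 3.480
  c=7: 7 × 0.33 = 2.310
Maximum at c = 5 (3.800 recruits).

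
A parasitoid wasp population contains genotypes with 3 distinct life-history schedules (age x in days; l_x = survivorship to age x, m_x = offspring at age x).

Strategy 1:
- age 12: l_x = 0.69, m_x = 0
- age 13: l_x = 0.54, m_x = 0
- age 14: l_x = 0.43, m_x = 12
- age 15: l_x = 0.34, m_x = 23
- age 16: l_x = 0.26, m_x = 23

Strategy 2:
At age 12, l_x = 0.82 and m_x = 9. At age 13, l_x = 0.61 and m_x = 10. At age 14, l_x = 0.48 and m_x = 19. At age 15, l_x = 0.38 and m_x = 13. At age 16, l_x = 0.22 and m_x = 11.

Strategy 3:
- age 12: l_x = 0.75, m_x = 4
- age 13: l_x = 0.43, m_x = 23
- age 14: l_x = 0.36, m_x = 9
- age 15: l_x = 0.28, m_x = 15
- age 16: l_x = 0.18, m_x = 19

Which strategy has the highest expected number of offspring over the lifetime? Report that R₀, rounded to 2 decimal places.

Strategy 1: R₀ = 0.69×0 + 0.54×0 + 0.43×12 + 0.34×23 + 0.26×23 = 18.9600
Strategy 2: R₀ = 0.82×9 + 0.61×10 + 0.48×19 + 0.38×13 + 0.22×11 = 29.9600
Strategy 3: R₀ = 0.75×4 + 0.43×23 + 0.36×9 + 0.28×15 + 0.18×19 = 23.7500
Highest R₀: strategy 2 with 29.9600.

29.96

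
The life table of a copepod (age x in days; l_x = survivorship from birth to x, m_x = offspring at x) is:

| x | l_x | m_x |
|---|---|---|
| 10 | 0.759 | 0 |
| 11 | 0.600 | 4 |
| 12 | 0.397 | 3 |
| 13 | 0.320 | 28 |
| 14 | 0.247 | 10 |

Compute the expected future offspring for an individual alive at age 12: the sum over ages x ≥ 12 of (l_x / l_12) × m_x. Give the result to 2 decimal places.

l_12 = 0.397. Conditional survival from age 12 to x is l_x / l_12.
  x=12: (0.397/0.397) × 3 = 3.0000
  x=13: (0.320/0.397) × 28 = 22.5693
  x=14: (0.247/0.397) × 10 = 6.2217
Sum = 3.0000 + 22.5693 + 6.2217 = 31.7909

31.79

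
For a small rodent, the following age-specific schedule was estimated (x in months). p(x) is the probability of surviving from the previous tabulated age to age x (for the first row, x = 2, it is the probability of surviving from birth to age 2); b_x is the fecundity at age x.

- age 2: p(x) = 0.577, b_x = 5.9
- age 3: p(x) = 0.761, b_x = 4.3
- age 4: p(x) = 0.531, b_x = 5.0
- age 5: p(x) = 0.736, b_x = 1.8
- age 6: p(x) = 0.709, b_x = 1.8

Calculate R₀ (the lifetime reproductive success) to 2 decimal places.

6.99

Survivorship from birth: l_x = p_2·p_3·…·p_x.
  l_2 = 0.57700
  l_3 = 0.43910
  l_4 = 0.23316
  l_5 = 0.17161
  l_6 = 0.12167
R₀ = Σ l_x b_x:
  age 2: 0.57700 × 5.9 = 3.4043
  age 3: 0.43910 × 4.3 = 1.8881
  age 4: 0.23316 × 5.0 = 1.1658
  age 5: 0.17161 × 1.8 = 0.3089
  age 6: 0.12167 × 1.8 = 0.2190
R₀ = 3.4043 + 1.8881 + 1.1658 + 0.3089 + 0.2190 = 6.9861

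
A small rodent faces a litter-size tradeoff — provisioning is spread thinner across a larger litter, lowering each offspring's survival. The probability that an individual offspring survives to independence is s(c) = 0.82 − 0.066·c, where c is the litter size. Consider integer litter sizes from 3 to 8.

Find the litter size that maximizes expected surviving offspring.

6

Expected surviving offspring = c × s(c):
  c=3: 3 × 0.622 = 1.866
  c=4: 4 × 0.556 = 2.224
  c=5: 5 × 0.490 = 2.450
  c=6: 6 × 0.424 = 2.544
  c=7: 7 × 0.358 = 2.506
  c=8: 8 × 0.292 = 2.336
Maximum at c = 6 (2.544 surviving offspring).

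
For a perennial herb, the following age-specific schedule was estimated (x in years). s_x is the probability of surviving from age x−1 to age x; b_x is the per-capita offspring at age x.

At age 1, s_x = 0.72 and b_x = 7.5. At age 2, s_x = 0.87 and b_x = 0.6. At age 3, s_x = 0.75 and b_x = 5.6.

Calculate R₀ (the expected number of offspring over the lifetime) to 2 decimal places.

Survivorship from birth: l_x = s_1·s_2·…·s_x.
  l_1 = 0.72000
  l_2 = 0.62640
  l_3 = 0.46980
R₀ = Σ l_x b_x:
  age 1: 0.72000 × 7.5 = 5.4000
  age 2: 0.62640 × 0.6 = 0.3758
  age 3: 0.46980 × 5.6 = 2.6309
R₀ = 5.4000 + 0.3758 + 2.6309 = 8.4067

8.41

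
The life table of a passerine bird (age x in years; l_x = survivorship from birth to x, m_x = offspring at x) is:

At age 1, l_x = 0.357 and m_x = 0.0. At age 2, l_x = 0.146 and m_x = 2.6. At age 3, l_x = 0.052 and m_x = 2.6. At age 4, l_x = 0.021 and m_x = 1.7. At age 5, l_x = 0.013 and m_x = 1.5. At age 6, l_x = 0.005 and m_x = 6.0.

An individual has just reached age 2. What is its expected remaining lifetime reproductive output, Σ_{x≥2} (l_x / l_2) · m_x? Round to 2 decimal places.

4.11

l_2 = 0.146. Conditional survival from age 2 to x is l_x / l_2.
  x=2: (0.146/0.146) × 2.6 = 2.6000
  x=3: (0.052/0.146) × 2.6 = 0.9260
  x=4: (0.021/0.146) × 1.7 = 0.2445
  x=5: (0.013/0.146) × 1.5 = 0.1336
  x=6: (0.005/0.146) × 6.0 = 0.2055
Sum = 2.6000 + 0.9260 + 0.2445 + 0.1336 + 0.2055 = 4.1096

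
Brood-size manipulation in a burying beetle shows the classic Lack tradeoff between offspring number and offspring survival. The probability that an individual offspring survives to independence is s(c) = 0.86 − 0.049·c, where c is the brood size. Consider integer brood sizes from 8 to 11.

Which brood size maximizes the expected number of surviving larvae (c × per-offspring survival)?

Expected surviving larvae = c × s(c):
  c=8: 8 × 0.468 = 3.744
  c=9: 9 × 0.419 = 3.771
  c=10: 10 × 0.370 = 3.700
  c=11: 11 × 0.321 = 3.531
Maximum at c = 9 (3.771 surviving larvae).

9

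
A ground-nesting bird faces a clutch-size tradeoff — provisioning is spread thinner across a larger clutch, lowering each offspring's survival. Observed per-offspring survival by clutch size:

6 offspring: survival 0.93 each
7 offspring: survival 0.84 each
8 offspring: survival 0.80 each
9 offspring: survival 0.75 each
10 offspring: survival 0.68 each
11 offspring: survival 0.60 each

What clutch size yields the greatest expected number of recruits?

Expected recruits = c × s(c):
  c=6: 6 × 0.93 = 5.580
  c=7: 7 × 0.84 = 5.880
  c=8: 8 × 0.80 = 6.400
  c=9: 9 × 0.75 = 6.750
  c=10: 10 × 0.68 = 6.800
  c=11: 11 × 0.60 = 6.600
Maximum at c = 10 (6.800 recruits).

10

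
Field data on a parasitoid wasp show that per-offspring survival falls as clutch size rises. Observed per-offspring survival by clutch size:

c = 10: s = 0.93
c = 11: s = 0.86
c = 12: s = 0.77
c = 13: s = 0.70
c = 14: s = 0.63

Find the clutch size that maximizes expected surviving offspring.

11

Expected surviving offspring = c × s(c):
  c=10: 10 × 0.93 = 9.300
  c=11: 11 × 0.86 = 9.460
  c=12: 12 × 0.77 = 9.240
  c=13: 13 × 0.70 = 9.100
  c=14: 14 × 0.63 = 8.820
Maximum at c = 11 (9.460 surviving offspring).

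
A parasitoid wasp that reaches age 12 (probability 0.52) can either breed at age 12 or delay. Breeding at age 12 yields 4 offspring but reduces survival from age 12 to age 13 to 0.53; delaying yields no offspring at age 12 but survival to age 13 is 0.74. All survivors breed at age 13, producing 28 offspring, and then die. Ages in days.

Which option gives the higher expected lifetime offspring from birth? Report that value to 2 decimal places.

breed at age 12: R₀ = 0.52 × (4 + 0.53 × 28) = 0.52 × 18.8400 = 9.7968
delay to age 13: R₀ = 0.52 × (0.74 × 28) = 0.52 × 20.7200 = 10.7744
Higher: delay to age 13 (10.7744).

10.77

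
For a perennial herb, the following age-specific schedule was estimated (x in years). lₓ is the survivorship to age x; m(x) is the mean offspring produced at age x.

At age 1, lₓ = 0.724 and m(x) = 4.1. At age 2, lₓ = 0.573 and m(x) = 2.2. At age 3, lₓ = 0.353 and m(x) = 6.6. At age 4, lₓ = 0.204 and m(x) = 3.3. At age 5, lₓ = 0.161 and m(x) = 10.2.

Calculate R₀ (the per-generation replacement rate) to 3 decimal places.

R₀ = Σ lₓ m(x):
  age 1: 0.724 × 4.1 = 2.9684
  age 2: 0.573 × 2.2 = 1.2606
  age 3: 0.353 × 6.6 = 2.3298
  age 4: 0.204 × 3.3 = 0.6732
  age 5: 0.161 × 10.2 = 1.6422
R₀ = 2.9684 + 1.2606 + 2.3298 + 0.6732 + 1.6422 = 8.8742

8.874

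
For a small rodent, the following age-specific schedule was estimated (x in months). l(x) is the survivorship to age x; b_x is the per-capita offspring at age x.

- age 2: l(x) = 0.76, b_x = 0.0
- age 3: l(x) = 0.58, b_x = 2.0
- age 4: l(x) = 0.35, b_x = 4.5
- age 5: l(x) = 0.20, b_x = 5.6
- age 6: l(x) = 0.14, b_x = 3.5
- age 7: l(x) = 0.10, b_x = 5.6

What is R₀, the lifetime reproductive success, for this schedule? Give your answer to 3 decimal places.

R₀ = Σ l(x) b_x:
  age 2: 0.76 × 0.0 = 0.0000
  age 3: 0.58 × 2.0 = 1.1600
  age 4: 0.35 × 4.5 = 1.5750
  age 5: 0.20 × 5.6 = 1.1200
  age 6: 0.14 × 3.5 = 0.4900
  age 7: 0.10 × 5.6 = 0.5600
R₀ = 0.0000 + 1.1600 + 1.5750 + 1.1200 + 0.4900 + 0.5600 = 4.9050

4.905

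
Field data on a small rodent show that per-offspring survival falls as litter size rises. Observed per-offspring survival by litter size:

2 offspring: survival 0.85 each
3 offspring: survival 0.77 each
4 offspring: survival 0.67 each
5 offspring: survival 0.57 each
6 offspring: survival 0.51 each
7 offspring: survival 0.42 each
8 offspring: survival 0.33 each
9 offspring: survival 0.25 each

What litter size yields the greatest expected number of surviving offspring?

6

Expected surviving offspring = c × s(c):
  c=2: 2 × 0.85 = 1.700
  c=3: 3 × 0.77 = 2.310
  c=4: 4 × 0.67 = 2.680
  c=5: 5 × 0.57 = 2.850
  c=6: 6 × 0.51 = 3.060
  c=7: 7 × 0.42 = 2.940
  c=8: 8 × 0.33 = 2.640
  c=9: 9 × 0.25 = 2.250
Maximum at c = 6 (3.060 surviving offspring).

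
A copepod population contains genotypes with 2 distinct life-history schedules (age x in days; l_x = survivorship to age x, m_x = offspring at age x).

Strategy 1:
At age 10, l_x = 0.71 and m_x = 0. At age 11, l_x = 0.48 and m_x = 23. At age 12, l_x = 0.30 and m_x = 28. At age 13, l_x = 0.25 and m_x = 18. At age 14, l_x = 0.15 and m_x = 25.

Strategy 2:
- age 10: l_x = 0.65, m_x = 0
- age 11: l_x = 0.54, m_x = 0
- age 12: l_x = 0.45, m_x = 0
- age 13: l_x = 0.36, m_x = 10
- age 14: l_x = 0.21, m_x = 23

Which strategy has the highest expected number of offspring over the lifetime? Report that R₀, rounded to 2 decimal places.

27.69

Strategy 1: R₀ = 0.71×0 + 0.48×23 + 0.30×28 + 0.25×18 + 0.15×25 = 27.6900
Strategy 2: R₀ = 0.65×0 + 0.54×0 + 0.45×0 + 0.36×10 + 0.21×23 = 8.4300
Highest R₀: strategy 1 with 27.6900.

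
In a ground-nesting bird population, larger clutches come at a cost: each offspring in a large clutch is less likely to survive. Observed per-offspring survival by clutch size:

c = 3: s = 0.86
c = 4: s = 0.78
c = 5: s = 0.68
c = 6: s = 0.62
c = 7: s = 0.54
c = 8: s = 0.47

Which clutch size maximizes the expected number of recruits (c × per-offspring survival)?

Expected recruits = c × s(c):
  c=3: 3 × 0.86 = 2.580
  c=4: 4 × 0.78 = 3.120
  c=5: 5 × 0.68 = 3.400
  c=6: 6 × 0.62 = 3.720
  c=7: 7 × 0.54 = 3.780
  c=8: 8 × 0.47 = 3.760
Maximum at c = 7 (3.780 recruits).

7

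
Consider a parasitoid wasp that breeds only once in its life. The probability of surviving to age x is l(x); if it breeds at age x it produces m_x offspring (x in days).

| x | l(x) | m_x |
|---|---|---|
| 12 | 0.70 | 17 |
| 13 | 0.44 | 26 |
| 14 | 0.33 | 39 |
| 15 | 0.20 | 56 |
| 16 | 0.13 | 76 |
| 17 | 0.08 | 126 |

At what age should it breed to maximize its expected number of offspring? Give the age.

14

Expected offspring if breeding at age x = l(x) × m_x:
  age 12: 0.70 × 17 = 11.900
  age 13: 0.44 × 26 = 11.440
  age 14: 0.33 × 39 = 12.870
  age 15: 0.20 × 56 = 11.200
  age 16: 0.13 × 76 = 9.880
  age 17: 0.08 × 126 = 10.080
Maximum at age 14 (12.870).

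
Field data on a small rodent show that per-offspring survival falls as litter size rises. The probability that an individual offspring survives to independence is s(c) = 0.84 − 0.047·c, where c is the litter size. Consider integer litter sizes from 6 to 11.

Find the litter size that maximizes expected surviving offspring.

Expected surviving offspring = c × s(c):
  c=6: 6 × 0.558 = 3.348
  c=7: 7 × 0.511 = 3.577
  c=8: 8 × 0.464 = 3.712
  c=9: 9 × 0.417 = 3.753
  c=10: 10 × 0.370 = 3.700
  c=11: 11 × 0.323 = 3.553
Maximum at c = 9 (3.753 surviving offspring).

9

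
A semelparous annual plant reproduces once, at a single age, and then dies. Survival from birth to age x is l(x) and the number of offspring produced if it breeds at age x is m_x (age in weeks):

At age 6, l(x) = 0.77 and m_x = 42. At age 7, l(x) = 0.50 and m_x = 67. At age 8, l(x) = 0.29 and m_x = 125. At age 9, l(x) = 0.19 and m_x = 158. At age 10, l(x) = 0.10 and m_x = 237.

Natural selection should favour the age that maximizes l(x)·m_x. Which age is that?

8

Expected offspring if breeding at age x = l(x) × m_x:
  age 6: 0.77 × 42 = 32.340
  age 7: 0.50 × 67 = 33.500
  age 8: 0.29 × 125 = 36.250
  age 9: 0.19 × 158 = 30.020
  age 10: 0.10 × 237 = 23.700
Maximum at age 8 (36.250).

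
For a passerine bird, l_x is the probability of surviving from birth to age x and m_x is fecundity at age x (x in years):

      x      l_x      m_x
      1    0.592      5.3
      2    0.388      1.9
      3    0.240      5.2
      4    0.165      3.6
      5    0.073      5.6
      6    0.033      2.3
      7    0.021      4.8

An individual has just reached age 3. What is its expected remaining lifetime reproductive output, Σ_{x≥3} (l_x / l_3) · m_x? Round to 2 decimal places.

l_3 = 0.240. Conditional survival from age 3 to x is l_x / l_3.
  x=3: (0.240/0.240) × 5.2 = 5.2000
  x=4: (0.165/0.240) × 3.6 = 2.4750
  x=5: (0.073/0.240) × 5.6 = 1.7033
  x=6: (0.033/0.240) × 2.3 = 0.3162
  x=7: (0.021/0.240) × 4.8 = 0.4200
Sum = 5.2000 + 2.4750 + 1.7033 + 0.3162 + 0.4200 = 10.1146

10.11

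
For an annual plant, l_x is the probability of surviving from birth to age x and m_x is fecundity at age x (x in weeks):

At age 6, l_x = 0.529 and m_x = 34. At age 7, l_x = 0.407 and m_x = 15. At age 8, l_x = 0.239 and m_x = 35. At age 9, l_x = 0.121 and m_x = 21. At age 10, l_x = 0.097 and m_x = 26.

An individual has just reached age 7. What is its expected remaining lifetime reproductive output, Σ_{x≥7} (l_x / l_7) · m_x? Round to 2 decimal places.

l_7 = 0.407. Conditional survival from age 7 to x is l_x / l_7.
  x=7: (0.407/0.407) × 15 = 15.0000
  x=8: (0.239/0.407) × 35 = 20.5528
  x=9: (0.121/0.407) × 21 = 6.2432
  x=10: (0.097/0.407) × 26 = 6.1966
Sum = 15.0000 + 20.5528 + 6.2432 + 6.1966 = 47.9926

47.99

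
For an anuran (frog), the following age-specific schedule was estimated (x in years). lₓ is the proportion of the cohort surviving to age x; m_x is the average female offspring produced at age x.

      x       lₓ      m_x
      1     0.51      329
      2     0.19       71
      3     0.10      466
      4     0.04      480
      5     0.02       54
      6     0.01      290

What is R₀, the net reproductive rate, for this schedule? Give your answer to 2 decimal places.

251.06

R₀ = Σ lₓ m_x:
  age 1: 0.51 × 329 = 167.7900
  age 2: 0.19 × 71 = 13.4900
  age 3: 0.10 × 466 = 46.6000
  age 4: 0.04 × 480 = 19.2000
  age 5: 0.02 × 54 = 1.0800
  age 6: 0.01 × 290 = 2.9000
R₀ = 167.7900 + 13.4900 + 46.6000 + 19.2000 + 1.0800 + 2.9000 = 251.0600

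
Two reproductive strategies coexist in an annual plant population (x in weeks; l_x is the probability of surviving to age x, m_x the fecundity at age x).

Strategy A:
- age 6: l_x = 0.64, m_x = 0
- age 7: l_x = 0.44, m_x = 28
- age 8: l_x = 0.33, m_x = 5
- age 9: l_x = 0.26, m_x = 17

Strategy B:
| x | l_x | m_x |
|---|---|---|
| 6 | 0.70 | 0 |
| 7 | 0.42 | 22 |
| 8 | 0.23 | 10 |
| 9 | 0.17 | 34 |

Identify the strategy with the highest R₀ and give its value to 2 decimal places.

Strategy A: R₀ = 0.64×0 + 0.44×28 + 0.33×5 + 0.26×17 = 18.3900
Strategy B: R₀ = 0.70×0 + 0.42×22 + 0.23×10 + 0.17×34 = 17.3200
Highest R₀: strategy A with 18.3900.

18.39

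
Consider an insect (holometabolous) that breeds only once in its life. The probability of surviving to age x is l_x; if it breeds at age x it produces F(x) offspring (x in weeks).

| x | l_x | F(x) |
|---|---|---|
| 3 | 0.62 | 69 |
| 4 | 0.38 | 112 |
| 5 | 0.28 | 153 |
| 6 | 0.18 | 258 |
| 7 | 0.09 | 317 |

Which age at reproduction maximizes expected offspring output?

Expected offspring if breeding at age x = l_x × F(x):
  age 3: 0.62 × 69 = 42.780
  age 4: 0.38 × 112 = 42.560
  age 5: 0.28 × 153 = 42.840
  age 6: 0.18 × 258 = 46.440
  age 7: 0.09 × 317 = 28.530
Maximum at age 6 (46.440).

6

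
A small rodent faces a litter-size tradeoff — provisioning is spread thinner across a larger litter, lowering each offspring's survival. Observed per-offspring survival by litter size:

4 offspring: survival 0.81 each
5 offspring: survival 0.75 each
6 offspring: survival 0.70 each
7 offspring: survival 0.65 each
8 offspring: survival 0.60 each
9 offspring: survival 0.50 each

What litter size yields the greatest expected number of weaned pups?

Expected weaned pups = c × s(c):
  c=4: 4 × 0.81 = 3.240
  c=5: 5 × 0.75 = 3.750
  c=6: 6 × 0.70 = 4.200
  c=7: 7 × 0.65 = 4.550
  c=8: 8 × 0.60 = 4.800
  c=9: 9 × 0.50 = 4.500
Maximum at c = 8 (4.800 weaned pups).

8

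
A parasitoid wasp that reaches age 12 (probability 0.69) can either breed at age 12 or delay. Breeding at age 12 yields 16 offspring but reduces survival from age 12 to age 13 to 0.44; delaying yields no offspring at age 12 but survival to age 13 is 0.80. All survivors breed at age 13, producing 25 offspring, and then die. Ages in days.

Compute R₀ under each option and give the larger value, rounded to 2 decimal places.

18.63

breed at age 12: R₀ = 0.69 × (16 + 0.44 × 25) = 0.69 × 27.0000 = 18.6300
delay to age 13: R₀ = 0.69 × (0.80 × 25) = 0.69 × 20.0000 = 13.8000
Higher: breed at age 12 (18.6300).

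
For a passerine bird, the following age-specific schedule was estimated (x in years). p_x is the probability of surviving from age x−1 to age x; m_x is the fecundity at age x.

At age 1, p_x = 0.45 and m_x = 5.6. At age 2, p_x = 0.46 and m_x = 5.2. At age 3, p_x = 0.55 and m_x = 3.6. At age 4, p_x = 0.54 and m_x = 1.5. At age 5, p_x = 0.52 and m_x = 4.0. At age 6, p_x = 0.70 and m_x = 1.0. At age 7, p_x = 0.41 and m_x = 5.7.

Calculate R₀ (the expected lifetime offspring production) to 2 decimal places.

4.30

Survivorship from birth: l_x = p_1·p_2·…·p_x.
  l_1 = 0.45000
  l_2 = 0.20700
  l_3 = 0.11385
  l_4 = 0.06148
  l_5 = 0.03197
  l_6 = 0.02238
  l_7 = 0.00918
R₀ = Σ l_x m_x:
  age 1: 0.45000 × 5.6 = 2.5200
  age 2: 0.20700 × 5.2 = 1.0764
  age 3: 0.11385 × 3.6 = 0.4099
  age 4: 0.06148 × 1.5 = 0.0922
  age 5: 0.03197 × 4.0 = 0.1279
  age 6: 0.02238 × 1.0 = 0.0224
  age 7: 0.00918 × 5.7 = 0.0523
R₀ = 2.5200 + 1.0764 + 0.4099 + 0.0922 + 0.1279 + 0.0224 + 0.0523 = 4.3011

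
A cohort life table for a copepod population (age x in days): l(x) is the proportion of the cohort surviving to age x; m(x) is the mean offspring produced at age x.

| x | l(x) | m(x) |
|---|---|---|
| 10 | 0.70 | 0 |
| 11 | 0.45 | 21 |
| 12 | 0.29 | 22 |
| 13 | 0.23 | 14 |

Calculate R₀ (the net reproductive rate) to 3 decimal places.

19.050

R₀ = Σ l(x) m(x):
  age 10: 0.70 × 0 = 0.0000
  age 11: 0.45 × 21 = 9.4500
  age 12: 0.29 × 22 = 6.3800
  age 13: 0.23 × 14 = 3.2200
R₀ = 0.0000 + 9.4500 + 6.3800 + 3.2200 = 19.0500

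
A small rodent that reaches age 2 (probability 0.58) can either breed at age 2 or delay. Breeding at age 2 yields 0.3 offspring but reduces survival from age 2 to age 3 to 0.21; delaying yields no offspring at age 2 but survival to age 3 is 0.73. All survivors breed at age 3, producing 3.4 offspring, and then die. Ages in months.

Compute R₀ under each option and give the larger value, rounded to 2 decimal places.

1.44

breed at age 2: R₀ = 0.58 × (0.3 + 0.21 × 3.4) = 0.58 × 1.0140 = 0.5881
delay to age 3: R₀ = 0.58 × (0.73 × 3.4) = 0.58 × 2.4820 = 1.4396
Higher: delay to age 3 (1.4396).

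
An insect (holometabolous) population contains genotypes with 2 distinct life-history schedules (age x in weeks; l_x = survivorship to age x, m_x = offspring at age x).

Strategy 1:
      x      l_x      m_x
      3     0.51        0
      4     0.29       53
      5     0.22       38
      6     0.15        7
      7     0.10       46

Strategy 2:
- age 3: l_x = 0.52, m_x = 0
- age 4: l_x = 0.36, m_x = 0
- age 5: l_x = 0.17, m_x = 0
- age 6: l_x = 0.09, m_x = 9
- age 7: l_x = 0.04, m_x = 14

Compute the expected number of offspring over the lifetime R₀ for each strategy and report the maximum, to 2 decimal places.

Strategy 1: R₀ = 0.51×0 + 0.29×53 + 0.22×38 + 0.15×7 + 0.10×46 = 29.3800
Strategy 2: R₀ = 0.52×0 + 0.36×0 + 0.17×0 + 0.09×9 + 0.04×14 = 1.3700
Highest R₀: strategy 1 with 29.3800.

29.38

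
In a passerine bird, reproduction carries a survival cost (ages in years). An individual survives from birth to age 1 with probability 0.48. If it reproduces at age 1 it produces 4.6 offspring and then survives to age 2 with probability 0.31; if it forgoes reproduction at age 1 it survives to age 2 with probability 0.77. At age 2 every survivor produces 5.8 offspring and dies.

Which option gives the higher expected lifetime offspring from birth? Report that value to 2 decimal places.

breed at age 1: R₀ = 0.48 × (4.6 + 0.31 × 5.8) = 0.48 × 6.3980 = 3.0710
delay to age 2: R₀ = 0.48 × (0.77 × 5.8) = 0.48 × 4.4660 = 2.1437
Higher: breed at age 1 (3.0710).

3.07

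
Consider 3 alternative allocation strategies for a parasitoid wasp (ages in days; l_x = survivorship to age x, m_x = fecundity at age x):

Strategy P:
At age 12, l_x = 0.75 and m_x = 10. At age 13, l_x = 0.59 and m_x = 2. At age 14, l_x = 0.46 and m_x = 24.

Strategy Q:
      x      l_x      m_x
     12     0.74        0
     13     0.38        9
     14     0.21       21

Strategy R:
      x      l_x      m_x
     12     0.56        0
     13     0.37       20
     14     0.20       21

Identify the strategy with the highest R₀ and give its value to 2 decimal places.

Strategy P: R₀ = 0.75×10 + 0.59×2 + 0.46×24 = 19.7200
Strategy Q: R₀ = 0.74×0 + 0.38×9 + 0.21×21 = 7.8300
Strategy R: R₀ = 0.56×0 + 0.37×20 + 0.20×21 = 11.6000
Highest R₀: strategy P with 19.7200.

19.72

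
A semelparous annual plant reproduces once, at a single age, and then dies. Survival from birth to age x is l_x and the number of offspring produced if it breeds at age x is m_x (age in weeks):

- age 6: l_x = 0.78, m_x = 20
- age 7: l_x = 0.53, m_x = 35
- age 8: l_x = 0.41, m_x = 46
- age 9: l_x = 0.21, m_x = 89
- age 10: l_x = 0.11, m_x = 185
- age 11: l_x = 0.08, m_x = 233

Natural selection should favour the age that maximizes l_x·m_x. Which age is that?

Expected offspring if breeding at age x = l_x × m_x:
  age 6: 0.78 × 20 = 15.600
  age 7: 0.53 × 35 = 18.550
  age 8: 0.41 × 46 = 18.860
  age 9: 0.21 × 89 = 18.690
  age 10: 0.11 × 185 = 20.350
  age 11: 0.08 × 233 = 18.640
Maximum at age 10 (20.350).

10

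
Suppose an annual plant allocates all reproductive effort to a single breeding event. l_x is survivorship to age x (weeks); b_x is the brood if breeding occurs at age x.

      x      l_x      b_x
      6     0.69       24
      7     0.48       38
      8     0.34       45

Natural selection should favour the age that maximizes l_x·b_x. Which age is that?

7

Expected offspring if breeding at age x = l_x × b_x:
  age 6: 0.69 × 24 = 16.560
  age 7: 0.48 × 38 = 18.240
  age 8: 0.34 × 45 = 15.300
Maximum at age 7 (18.240).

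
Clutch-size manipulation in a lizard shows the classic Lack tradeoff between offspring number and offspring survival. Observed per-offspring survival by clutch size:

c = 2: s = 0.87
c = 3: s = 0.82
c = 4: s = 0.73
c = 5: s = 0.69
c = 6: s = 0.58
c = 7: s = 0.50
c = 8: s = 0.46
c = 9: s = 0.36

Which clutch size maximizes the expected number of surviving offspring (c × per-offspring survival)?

8

Expected surviving offspring = c × s(c):
  c=2: 2 × 0.87 = 1.740
  c=3: 3 × 0.82 = 2.460
  c=4: 4 × 0.73 = 2.920
  c=5: 5 × 0.69 = 3.450
  c=6: 6 × 0.58 = 3.480
  c=7: 7 × 0.50 = 3.500
  c=8: 8 × 0.46 = 3.680
  c=9: 9 × 0.36 = 3.240
Maximum at c = 8 (3.680 surviving offspring).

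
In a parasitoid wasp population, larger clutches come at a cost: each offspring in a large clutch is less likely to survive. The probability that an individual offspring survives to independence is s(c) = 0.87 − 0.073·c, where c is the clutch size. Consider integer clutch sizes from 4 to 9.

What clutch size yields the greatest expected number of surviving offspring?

6

Expected surviving offspring = c × s(c):
  c=4: 4 × 0.578 = 2.312
  c=5: 5 × 0.505 = 2.525
  c=6: 6 × 0.432 = 2.592
  c=7: 7 × 0.359 = 2.513
  c=8: 8 × 0.286 = 2.288
  c=9: 9 × 0.213 = 1.917
Maximum at c = 6 (2.592 surviving offspring).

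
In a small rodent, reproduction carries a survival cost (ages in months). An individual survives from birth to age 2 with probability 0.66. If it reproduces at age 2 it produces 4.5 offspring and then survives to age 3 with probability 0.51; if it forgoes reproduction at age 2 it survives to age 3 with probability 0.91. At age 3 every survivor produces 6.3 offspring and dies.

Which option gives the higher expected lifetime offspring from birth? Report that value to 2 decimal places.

5.09

breed at age 2: R₀ = 0.66 × (4.5 + 0.51 × 6.3) = 0.66 × 7.7130 = 5.0906
delay to age 3: R₀ = 0.66 × (0.91 × 6.3) = 0.66 × 5.7330 = 3.7838
Higher: breed at age 2 (5.0906).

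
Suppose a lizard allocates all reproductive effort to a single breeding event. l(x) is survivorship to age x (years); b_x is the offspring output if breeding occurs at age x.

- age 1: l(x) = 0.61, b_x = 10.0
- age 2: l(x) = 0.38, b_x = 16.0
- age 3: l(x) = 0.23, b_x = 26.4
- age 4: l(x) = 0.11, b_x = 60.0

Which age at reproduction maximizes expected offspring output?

4

Expected offspring if breeding at age x = l(x) × b_x:
  age 1: 0.61 × 10.0 = 6.100
  age 2: 0.38 × 16.0 = 6.080
  age 3: 0.23 × 26.4 = 6.072
  age 4: 0.11 × 60.0 = 6.600
Maximum at age 4 (6.600).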